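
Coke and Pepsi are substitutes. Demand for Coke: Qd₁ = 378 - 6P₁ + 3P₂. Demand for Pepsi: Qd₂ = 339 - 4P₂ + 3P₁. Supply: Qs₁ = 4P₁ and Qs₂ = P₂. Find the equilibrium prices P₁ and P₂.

P₁ = 2907/41, P₂ = 4524/41

Market 1: 378 - 6P₁ + 3P₂ = 4P₁ → 10P₁ - 3P₂ = 378.
Market 2: 5P₂ - 3P₁ = 339.
Eliminating P₂: 5×(1) + 3×(2) gives 41P₁ = 2907, so P₁ = 2907/41.
Back-substitute into (2): P₂ = (339 + 3×2907/41) / 5 = 4524/41.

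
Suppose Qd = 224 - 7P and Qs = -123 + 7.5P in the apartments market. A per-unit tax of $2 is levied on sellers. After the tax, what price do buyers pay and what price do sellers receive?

Buyers pay 724/29, sellers receive 666/29

Pre-tax equilibrium: P* = 694/29, Q* = 1638/29.
Tax on sellers shifts supply to Qs = -123 + 7.5(P − 2) = -138 + 7.5P.
224 - 7P = -138 + 7.5P gives buyer price Pb = 724/29; sellers receive Ps = 724/29 − 2 = 666/29.
New quantity: Q = 224 − 7(724/29) = 1428/29.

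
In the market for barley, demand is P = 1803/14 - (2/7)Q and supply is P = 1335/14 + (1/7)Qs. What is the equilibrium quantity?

Set the two price expressions equal: 1803/14 - (2/7)Q = 1335/14 + (1/7)Q.
234/7 = (3/7)Q, so Q* = 78.
P* = 1803/14 − (2/7)(78) = 106.5.

Q* = 78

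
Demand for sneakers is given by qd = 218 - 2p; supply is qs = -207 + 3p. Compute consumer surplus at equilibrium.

Consumer surplus = 576

Equilibrium: 218 - 2p = -207 + 3p gives p* = 85, q* = 48.
Demand choke price (qd = 0): p = 109.
CS = ½(109 − 85)(48) = 576.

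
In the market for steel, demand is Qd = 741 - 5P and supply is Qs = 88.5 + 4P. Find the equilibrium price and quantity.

P* = 72.5, Q* = 378.5

Set Qd = Qs: 741 - 5P = 88.5 + 4P.
652.5 = 9P, so P* = 72.5.
Q* = 741 − 5(72.5) = 378.5.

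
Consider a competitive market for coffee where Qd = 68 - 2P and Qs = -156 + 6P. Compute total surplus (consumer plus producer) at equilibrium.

Total surplus = 48

Equilibrium: 68 - 2P = -156 + 6P gives P* = 28, Q* = 12.
Demand choke price: P = 34; supply starts at P = 26.
CS = ½(34 − 28)(12) = 36; PS = ½(28 − 26)(12) = 12.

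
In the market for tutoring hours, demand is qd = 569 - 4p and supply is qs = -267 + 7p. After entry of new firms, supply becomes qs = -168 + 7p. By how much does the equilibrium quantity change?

Δq = 36

Original equilibrium: p* = 76, q* = 265.
New equilibrium: 569 - 4p = -168 + 7p, so 737 = 11p and p' = 67; q' = 569 − 4(67) = 301.
Change in quantity: 301 − 265 = 36.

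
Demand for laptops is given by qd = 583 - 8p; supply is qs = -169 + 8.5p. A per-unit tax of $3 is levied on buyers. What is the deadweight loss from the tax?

Deadweight loss = 204/11

Pre-tax equilibrium: p* = 1504/33, q* = 7207/33.
Tax on buyers shifts demand to qd = 583 − 8(p + 3) = 559 - 8p.
559 - 8p = -169 + 8.5p gives seller price ps = 1456/33; buyers pay pb = 1456/33 + 3 = 1555/33.
New quantity: q = 583 − 8(1555/33) = 6799/33.
DWL = ½ × 3 × (7207/33 − 6799/33) = 204/11.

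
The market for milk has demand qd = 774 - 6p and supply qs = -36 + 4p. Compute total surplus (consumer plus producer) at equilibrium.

Total surplus = 17280

Equilibrium: 774 - 6p = -36 + 4p gives p* = 81, q* = 288.
Demand choke price: p = 129; supply starts at p = 9.
CS = ½(129 − 81)(288) = 6912; PS = ½(81 − 9)(288) = 10368.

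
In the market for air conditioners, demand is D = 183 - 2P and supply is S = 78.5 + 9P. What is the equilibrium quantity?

Q* = 164

Set D = S: 183 - 2P = 78.5 + 9P.
104.5 = 11P, so P* = 9.5.
Q* = 183 − 2(9.5) = 164.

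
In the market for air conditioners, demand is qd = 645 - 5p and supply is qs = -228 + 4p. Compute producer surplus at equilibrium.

Producer surplus = 3200

Equilibrium: 645 - 5p = -228 + 4p gives p* = 97, q* = 160.
Supply starts at p = 57 (where qs = 0).
PS = ½(97 − 57)(160) = 3200.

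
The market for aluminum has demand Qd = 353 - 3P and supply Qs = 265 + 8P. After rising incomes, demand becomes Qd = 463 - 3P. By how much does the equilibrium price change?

Original equilibrium: P* = 8, Q* = 329.
New equilibrium: 463 - 3P = 265 + 8P, so 198 = 11P and P' = 18; Q' = 463 − 3(18) = 409.
Change in price: 18 − 8 = 10.

ΔP = 10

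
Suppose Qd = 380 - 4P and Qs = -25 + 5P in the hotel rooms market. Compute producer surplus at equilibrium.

Producer surplus = 4000

Equilibrium: 380 - 4P = -25 + 5P gives P* = 45, Q* = 200.
Supply starts at P = 5 (where Qs = 0).
PS = ½(45 − 5)(200) = 4000.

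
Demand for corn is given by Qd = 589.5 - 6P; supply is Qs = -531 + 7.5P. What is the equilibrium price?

Set Qd = Qs: 589.5 - 6P = -531 + 7.5P.
1120.5 = 13.5P, so P* = 83.
Q* = 589.5 − 6(83) = 91.5.

P* = 83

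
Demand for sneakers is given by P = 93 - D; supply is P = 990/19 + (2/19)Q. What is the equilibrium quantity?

Q* = 37

Set the two price expressions equal: 93 - Q = 990/19 + (2/19)Q.
777/19 = (21/19)Q, so Q* = 37.
P* = 93 − (1)(37) = 56.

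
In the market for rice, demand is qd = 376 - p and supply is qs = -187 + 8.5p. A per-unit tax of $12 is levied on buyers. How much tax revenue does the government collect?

Tax revenue = 3672

Pre-tax equilibrium: p* = 1126/19, q* = 6018/19.
Tax on buyers shifts demand to qd = 376 − 1(p + 12) = 364 - p.
364 - p = -187 + 8.5p gives seller price ps = 58; buyers pay pb = 58 + 12 = 70.
New quantity: q = 376 − 1(70) = 306.
Revenue = 12 × 306 = 3672.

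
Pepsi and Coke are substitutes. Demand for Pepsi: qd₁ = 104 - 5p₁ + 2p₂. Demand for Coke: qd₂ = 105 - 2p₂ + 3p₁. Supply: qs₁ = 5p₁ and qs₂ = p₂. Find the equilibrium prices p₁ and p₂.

p₁ = 21.75, p₂ = 56.75

Market 1: 104 - 5p₁ + 2p₂ = 5p₁ → 10p₁ - 2p₂ = 104.
Market 2: 3p₂ - 3p₁ = 105.
Eliminating p₂: 3×(1) + 2×(2) gives 24p₁ = 522, so p₁ = 21.75.
Back-substitute into (2): p₂ = (105 + 3×21.75) / 3 = 56.75.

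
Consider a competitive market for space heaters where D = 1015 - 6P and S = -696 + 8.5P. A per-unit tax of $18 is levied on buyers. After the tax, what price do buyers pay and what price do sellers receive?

Buyers pay 3728/29, sellers receive 3206/29

Pre-tax equilibrium: P* = 118, Q* = 307.
Tax on buyers shifts demand to D = 1015 − 6(P + 18) = 907 - 6P.
907 - 6P = -696 + 8.5P gives seller price Ps = 3206/29; buyers pay Pb = 3206/29 + 18 = 3728/29.
New quantity: Q = 1015 − 6(3728/29) = 7067/29.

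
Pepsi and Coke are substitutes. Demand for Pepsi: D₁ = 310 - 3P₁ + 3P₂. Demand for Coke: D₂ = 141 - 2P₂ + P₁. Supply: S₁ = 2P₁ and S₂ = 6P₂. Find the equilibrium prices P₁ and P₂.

Market 1: 310 - 3P₁ + 3P₂ = 2P₁ → 5P₁ - 3P₂ = 310.
Market 2: 8P₂ - P₁ = 141.
Eliminating P₂: 8×(1) + 3×(2) gives 37P₁ = 2903, so P₁ = 2903/37.
Back-substitute into (2): P₂ = (141 + 1×2903/37) / 8 = 1015/37.

P₁ = 2903/37, P₂ = 1015/37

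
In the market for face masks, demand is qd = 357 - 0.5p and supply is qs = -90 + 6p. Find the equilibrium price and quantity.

Set qd = qs: 357 - 0.5p = -90 + 6p.
447 = 6.5p, so p* = 894/13.
q* = 357 − 0.5(894/13) = 4194/13.

p* = 894/13, q* = 4194/13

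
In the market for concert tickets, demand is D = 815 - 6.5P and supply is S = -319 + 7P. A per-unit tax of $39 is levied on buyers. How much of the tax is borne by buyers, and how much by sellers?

Buyers bear 182/9, sellers bear 169/9

Pre-tax equilibrium: P* = 84, Q* = 269.
Tax on buyers shifts demand to D = 815 − 6.5(P + 39) = 561.5 - 6.5P.
561.5 - 6.5P = -319 + 7P gives seller price Ps = 587/9; buyers pay Pb = 587/9 + 39 = 938/9.
New quantity: Q = 815 − 6.5(938/9) = 1238/9.
Buyer burden = 938/9 − 84 = 182/9; seller burden = 84 − 587/9 = 169/9.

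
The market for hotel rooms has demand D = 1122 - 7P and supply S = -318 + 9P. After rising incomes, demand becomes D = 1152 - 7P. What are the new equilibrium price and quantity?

Original equilibrium: P* = 90, Q* = 492.
New equilibrium: 1152 - 7P = -318 + 9P, so 1470 = 16P and P' = 91.875; Q' = 1152 − 7(91.875) = 508.875.

P' = 91.875, Q' = 508.875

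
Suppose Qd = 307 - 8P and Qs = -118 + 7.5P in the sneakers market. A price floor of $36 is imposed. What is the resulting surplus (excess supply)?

Equilibrium price would be P* = 850/31, so the floor at 36 binds.
At P = 36: Qd = 19, Qs = 152.
Surplus = 152 − 19 = 133.

Surplus = 133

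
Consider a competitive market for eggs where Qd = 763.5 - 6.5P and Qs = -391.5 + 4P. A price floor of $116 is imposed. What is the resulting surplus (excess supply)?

Surplus = 63

Equilibrium price would be P* = 110, so the floor at 116 binds.
At P = 116: Qd = 9.5, Qs = 72.5.
Surplus = 72.5 − 9.5 = 63.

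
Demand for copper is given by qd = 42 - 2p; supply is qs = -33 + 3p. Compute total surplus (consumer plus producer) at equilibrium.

Equilibrium: 42 - 2p = -33 + 3p gives p* = 15, q* = 12.
Demand choke price: p = 21; supply starts at p = 11.
CS = ½(21 − 15)(12) = 36; PS = ½(15 − 11)(12) = 24.

Total surplus = 60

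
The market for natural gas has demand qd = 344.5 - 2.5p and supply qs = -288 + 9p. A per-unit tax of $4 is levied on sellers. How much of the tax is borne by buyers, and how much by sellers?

Buyers bear 72/23, sellers bear 20/23

Pre-tax equilibrium: p* = 55, q* = 207.
Tax on sellers shifts supply to qs = -288 + 9(p − 4) = -324 + 9p.
344.5 - 2.5p = -324 + 9p gives buyer price pb = 1337/23; sellers receive ps = 1337/23 − 4 = 1245/23.
New quantity: q = 344.5 − 2.5(1337/23) = 4581/23.
Buyer burden = 1337/23 − 55 = 72/23; seller burden = 55 − 1245/23 = 20/23.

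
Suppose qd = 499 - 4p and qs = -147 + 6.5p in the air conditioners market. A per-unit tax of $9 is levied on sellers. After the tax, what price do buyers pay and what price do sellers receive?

Pre-tax equilibrium: p* = 1292/21, q* = 5311/21.
Tax on sellers shifts supply to qs = -147 + 6.5(p − 9) = -205.5 + 6.5p.
499 - 4p = -205.5 + 6.5p gives buyer price pb = 1409/21; sellers receive ps = 1409/21 − 9 = 1220/21.
New quantity: q = 499 − 4(1409/21) = 4843/21.

Buyers pay 1409/21, sellers receive 1220/21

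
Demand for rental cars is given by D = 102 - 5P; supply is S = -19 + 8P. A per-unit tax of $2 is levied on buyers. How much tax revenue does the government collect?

Pre-tax equilibrium: P* = 121/13, Q* = 721/13.
Tax on buyers shifts demand to D = 102 − 5(P + 2) = 92 - 5P.
92 - 5P = -19 + 8P gives seller price Ps = 111/13; buyers pay Pb = 111/13 + 2 = 137/13.
New quantity: Q = 102 − 5(137/13) = 641/13.
Revenue = 2 × 641/13 = 1282/13.

Tax revenue = 1282/13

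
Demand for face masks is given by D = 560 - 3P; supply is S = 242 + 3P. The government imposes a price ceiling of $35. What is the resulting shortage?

Shortage = 108

Equilibrium price would be P* = 53, so the ceiling at 35 binds.
At P = 35: D = 560 − 3(35) = 455, S = 242 + 3(35) = 347.
Shortage = 455 − 347 = 108.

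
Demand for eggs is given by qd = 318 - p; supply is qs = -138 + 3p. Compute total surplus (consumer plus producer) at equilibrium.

Equilibrium: 318 - p = -138 + 3p gives p* = 114, q* = 204.
Demand choke price: p = 318; supply starts at p = 46.
CS = ½(318 − 114)(204) = 20808; PS = ½(114 − 46)(204) = 6936.

Total surplus = 27744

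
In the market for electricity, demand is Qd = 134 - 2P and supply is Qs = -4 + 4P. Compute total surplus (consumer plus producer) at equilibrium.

Total surplus = 2904

Equilibrium: 134 - 2P = -4 + 4P gives P* = 23, Q* = 88.
Demand choke price: P = 67; supply starts at P = 1.
CS = ½(67 − 23)(88) = 1936; PS = ½(23 − 1)(88) = 968.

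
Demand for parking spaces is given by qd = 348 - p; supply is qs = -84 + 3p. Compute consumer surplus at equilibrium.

Consumer surplus = 28800

Equilibrium: 348 - p = -84 + 3p gives p* = 108, q* = 240.
Demand choke price (qd = 0): p = 348.
CS = ½(348 − 108)(240) = 28800.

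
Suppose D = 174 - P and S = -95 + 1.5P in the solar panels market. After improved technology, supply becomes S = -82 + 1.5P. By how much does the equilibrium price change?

Original equilibrium: P* = 107.6, Q* = 66.4.
New equilibrium: 174 - P = -82 + 1.5P, so 256 = 2.5P and P' = 102.4; Q' = 174 − 1(102.4) = 71.6.
Change in price: 102.4 − 107.6 = -5.2.

ΔP = -5.2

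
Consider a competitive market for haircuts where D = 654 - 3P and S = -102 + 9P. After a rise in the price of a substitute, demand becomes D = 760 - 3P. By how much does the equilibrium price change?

Original equilibrium: P* = 63, Q* = 465.
New equilibrium: 760 - 3P = -102 + 9P, so 862 = 12P and P' = 431/6; Q' = 760 − 3(431/6) = 544.5.
Change in price: 431/6 − 63 = 53/6.

ΔP = 53/6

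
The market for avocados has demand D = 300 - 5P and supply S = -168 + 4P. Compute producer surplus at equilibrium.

Producer surplus = 200

Equilibrium: 300 - 5P = -168 + 4P gives P* = 52, Q* = 40.
Supply starts at P = 42 (where S = 0).
PS = ½(52 − 42)(40) = 200.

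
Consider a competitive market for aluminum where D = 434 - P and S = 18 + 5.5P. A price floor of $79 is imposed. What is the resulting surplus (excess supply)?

Equilibrium price would be P* = 64, so the floor at 79 binds.
At P = 79: D = 355, S = 452.5.
Surplus = 452.5 − 355 = 97.5.

Surplus = 97.5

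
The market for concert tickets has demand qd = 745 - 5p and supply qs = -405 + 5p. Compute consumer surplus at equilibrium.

Consumer surplus = 2890

Equilibrium: 745 - 5p = -405 + 5p gives p* = 115, q* = 170.
Demand choke price (qd = 0): p = 149.
CS = ½(149 − 115)(170) = 2890.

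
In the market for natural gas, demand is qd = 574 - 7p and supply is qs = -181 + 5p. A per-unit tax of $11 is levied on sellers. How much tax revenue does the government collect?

Tax revenue = 1116.5

Pre-tax equilibrium: p* = 755/12, q* = 1603/12.
Tax on sellers shifts supply to qs = -181 + 5(p − 11) = -236 + 5p.
574 - 7p = -236 + 5p gives buyer price pb = 67.5; sellers receive ps = 67.5 − 11 = 56.5.
New quantity: q = 574 − 7(67.5) = 101.5.
Revenue = 11 × 101.5 = 1116.5.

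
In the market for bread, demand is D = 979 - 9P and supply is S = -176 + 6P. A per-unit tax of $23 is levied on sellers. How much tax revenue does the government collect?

Pre-tax equilibrium: P* = 77, Q* = 286.
Tax on sellers shifts supply to S = -176 + 6(P − 23) = -314 + 6P.
979 - 9P = -314 + 6P gives buyer price Pb = 86.2; sellers receive Ps = 86.2 − 23 = 63.2.
New quantity: Q = 979 − 9(86.2) = 203.2.
Revenue = 23 × 203.2 = 4673.6.

Tax revenue = 4673.6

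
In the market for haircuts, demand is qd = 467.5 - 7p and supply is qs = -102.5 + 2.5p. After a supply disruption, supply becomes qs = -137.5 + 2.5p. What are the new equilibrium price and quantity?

Original equilibrium: p* = 60, q* = 47.5.
New equilibrium: 467.5 - 7p = -137.5 + 2.5p, so 605 = 9.5p and p' = 1210/19; q' = 467.5 − 7(1210/19) = 825/38.

p' = 1210/19, q' = 825/38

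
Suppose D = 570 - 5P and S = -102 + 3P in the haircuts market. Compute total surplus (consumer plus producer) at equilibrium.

Equilibrium: 570 - 5P = -102 + 3P gives P* = 84, Q* = 150.
Demand choke price: P = 114; supply starts at P = 34.
CS = ½(114 − 84)(150) = 2250; PS = ½(84 − 34)(150) = 3750.

Total surplus = 6000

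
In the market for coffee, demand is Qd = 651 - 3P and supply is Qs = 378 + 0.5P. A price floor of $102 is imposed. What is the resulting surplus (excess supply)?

Equilibrium price would be P* = 78, so the floor at 102 binds.
At P = 102: Qd = 345, Qs = 429.
Surplus = 429 − 345 = 84.

Surplus = 84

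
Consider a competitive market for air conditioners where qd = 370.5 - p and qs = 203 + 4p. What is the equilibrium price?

p* = 33.5

Set qd = qs: 370.5 - p = 203 + 4p.
167.5 = 5p, so p* = 33.5.
q* = 370.5 − 1(33.5) = 337.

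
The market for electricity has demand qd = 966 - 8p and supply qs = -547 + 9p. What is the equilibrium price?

Set qd = qs: 966 - 8p = -547 + 9p.
1513 = 17p, so p* = 89.
q* = 966 − 8(89) = 254.

p* = 89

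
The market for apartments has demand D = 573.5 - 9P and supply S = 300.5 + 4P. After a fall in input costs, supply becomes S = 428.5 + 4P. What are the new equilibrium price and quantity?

P' = 145/13, Q' = 12301/26

Original equilibrium: P* = 21, Q* = 384.5.
New equilibrium: 573.5 - 9P = 428.5 + 4P, so 145 = 13P and P' = 145/13; Q' = 573.5 − 9(145/13) = 12301/26.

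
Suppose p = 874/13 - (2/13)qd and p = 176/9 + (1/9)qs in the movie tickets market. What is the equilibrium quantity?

q* = 5578/31

Set the two price expressions equal: 874/13 - (2/13)q = 176/9 + (1/9)q.
5578/117 = (31/117)q, so q* = 5578/31.
p* = 874/13 − (2/13)(5578/31) = 1226/31.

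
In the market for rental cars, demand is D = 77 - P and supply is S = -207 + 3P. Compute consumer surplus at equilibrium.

Equilibrium: 77 - P = -207 + 3P gives P* = 71, Q* = 6.
Demand choke price (D = 0): P = 77.
CS = ½(77 − 71)(6) = 18.

Consumer surplus = 18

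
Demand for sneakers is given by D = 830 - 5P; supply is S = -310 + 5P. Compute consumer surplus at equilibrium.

Equilibrium: 830 - 5P = -310 + 5P gives P* = 114, Q* = 260.
Demand choke price (D = 0): P = 166.
CS = ½(166 − 114)(260) = 6760.

Consumer surplus = 6760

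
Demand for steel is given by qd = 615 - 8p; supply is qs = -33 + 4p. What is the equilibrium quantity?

q* = 183

Set qd = qs: 615 - 8p = -33 + 4p.
648 = 12p, so p* = 54.
q* = 615 − 8(54) = 183.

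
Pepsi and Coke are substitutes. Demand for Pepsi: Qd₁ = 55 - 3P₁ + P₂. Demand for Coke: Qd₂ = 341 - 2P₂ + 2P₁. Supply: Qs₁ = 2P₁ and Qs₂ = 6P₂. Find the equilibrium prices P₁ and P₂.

Market 1: 55 - 3P₁ + P₂ = 2P₁ → 5P₁ - P₂ = 55.
Market 2: 8P₂ - 2P₁ = 341.
Eliminating P₂: 8×(1) + 1×(2) gives 38P₁ = 781, so P₁ = 781/38.
Back-substitute into (2): P₂ = (341 + 2×781/38) / 8 = 1815/38.

P₁ = 781/38, P₂ = 1815/38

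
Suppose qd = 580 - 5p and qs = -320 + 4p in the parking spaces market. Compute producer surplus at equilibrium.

Producer surplus = 800

Equilibrium: 580 - 5p = -320 + 4p gives p* = 100, q* = 80.
Supply starts at p = 80 (where qs = 0).
PS = ½(100 − 80)(80) = 800.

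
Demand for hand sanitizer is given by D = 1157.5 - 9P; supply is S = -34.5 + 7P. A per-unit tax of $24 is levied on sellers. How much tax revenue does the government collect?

Pre-tax equilibrium: P* = 74.5, Q* = 487.
Tax on sellers shifts supply to S = -34.5 + 7(P − 24) = -202.5 + 7P.
1157.5 - 9P = -202.5 + 7P gives buyer price Pb = 85; sellers receive Ps = 85 − 24 = 61.
New quantity: Q = 1157.5 − 9(85) = 392.5.
Revenue = 24 × 392.5 = 9420.

Tax revenue = 9420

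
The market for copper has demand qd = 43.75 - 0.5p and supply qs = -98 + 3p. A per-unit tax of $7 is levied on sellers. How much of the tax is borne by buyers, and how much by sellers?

Buyers bear $6, sellers bear $1

Pre-tax equilibrium: p* = 40.5, q* = 23.5.
Tax on sellers shifts supply to qs = -98 + 3(p − 7) = -119 + 3p.
43.75 - 0.5p = -119 + 3p gives buyer price pb = 46.5; sellers receive ps = 46.5 − 7 = 39.5.
New quantity: q = 43.75 − 0.5(46.5) = 20.5.
Buyer burden = 46.5 − 40.5 = 6; seller burden = 40.5 − 39.5 = 1.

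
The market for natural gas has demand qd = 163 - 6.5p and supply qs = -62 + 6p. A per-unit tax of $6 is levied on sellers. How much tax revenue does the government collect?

Pre-tax equilibrium: p* = 18, q* = 46.
Tax on sellers shifts supply to qs = -62 + 6(p − 6) = -98 + 6p.
163 - 6.5p = -98 + 6p gives buyer price pb = 20.88; sellers receive ps = 20.88 − 6 = 14.88.
New quantity: q = 163 − 6.5(20.88) = 27.28.
Revenue = 6 × 27.28 = 163.68.

Tax revenue = 163.68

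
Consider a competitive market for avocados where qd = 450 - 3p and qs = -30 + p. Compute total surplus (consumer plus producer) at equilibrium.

Equilibrium: 450 - 3p = -30 + p gives p* = 120, q* = 90.
Demand choke price: p = 150; supply starts at p = 30.
CS = ½(150 − 120)(90) = 1350; PS = ½(120 − 30)(90) = 4050.

Total surplus = 5400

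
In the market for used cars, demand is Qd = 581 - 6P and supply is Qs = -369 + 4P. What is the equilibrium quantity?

Q* = 11

Set Qd = Qs: 581 - 6P = -369 + 4P.
950 = 10P, so P* = 95.
Q* = 581 − 6(95) = 11.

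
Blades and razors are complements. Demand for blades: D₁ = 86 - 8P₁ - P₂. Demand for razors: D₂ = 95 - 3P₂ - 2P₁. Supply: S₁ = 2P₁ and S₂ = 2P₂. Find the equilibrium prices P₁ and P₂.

Market 1: 86 - 8P₁ - P₂ = 2P₁ → 10P₁ + P₂ = 86.
Market 2: 5P₂ + 2P₁ = 95.
Eliminating P₂: 5×(1) − 1×(2) gives 48P₁ = 335, so P₁ = 335/48.
Back-substitute into (2): P₂ = (95 − 2×335/48) / 5 = 389/24.

P₁ = 335/48, P₂ = 389/24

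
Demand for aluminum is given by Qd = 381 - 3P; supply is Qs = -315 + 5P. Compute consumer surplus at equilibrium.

Consumer surplus = 2400

Equilibrium: 381 - 3P = -315 + 5P gives P* = 87, Q* = 120.
Demand choke price (Qd = 0): P = 127.
CS = ½(127 − 87)(120) = 2400.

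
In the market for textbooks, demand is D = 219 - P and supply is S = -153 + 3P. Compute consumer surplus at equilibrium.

Equilibrium: 219 - P = -153 + 3P gives P* = 93, Q* = 126.
Demand choke price (D = 0): P = 219.
CS = ½(219 − 93)(126) = 7938.

Consumer surplus = 7938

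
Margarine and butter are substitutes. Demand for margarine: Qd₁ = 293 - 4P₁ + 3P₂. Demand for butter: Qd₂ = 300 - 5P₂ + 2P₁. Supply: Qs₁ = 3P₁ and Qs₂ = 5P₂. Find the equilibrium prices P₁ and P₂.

P₁ = 59.84375, P₂ = 41.96875

Market 1: 293 - 4P₁ + 3P₂ = 3P₁ → 7P₁ - 3P₂ = 293.
Market 2: 10P₂ - 2P₁ = 300.
Eliminating P₂: 10×(1) + 3×(2) gives 64P₁ = 3830, so P₁ = 59.84375.
Back-substitute into (2): P₂ = (300 + 2×59.84375) / 10 = 41.96875.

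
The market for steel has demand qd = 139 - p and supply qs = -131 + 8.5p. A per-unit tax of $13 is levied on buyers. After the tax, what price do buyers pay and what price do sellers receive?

Pre-tax equilibrium: p* = 540/19, q* = 2101/19.
Tax on buyers shifts demand to qd = 139 − 1(p + 13) = 126 - p.
126 - p = -131 + 8.5p gives seller price ps = 514/19; buyers pay pb = 514/19 + 13 = 761/19.
New quantity: q = 139 − 1(761/19) = 1880/19.

Buyers pay 761/19, sellers receive 514/19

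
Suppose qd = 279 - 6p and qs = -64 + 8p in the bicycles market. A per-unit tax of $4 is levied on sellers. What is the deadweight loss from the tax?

Pre-tax equilibrium: p* = 24.5, q* = 132.
Tax on sellers shifts supply to qs = -64 + 8(p − 4) = -96 + 8p.
279 - 6p = -96 + 8p gives buyer price pb = 375/14; sellers receive ps = 375/14 − 4 = 319/14.
New quantity: q = 279 − 6(375/14) = 828/7.
DWL = ½ × 4 × (132 − 828/7) = 192/7.

Deadweight loss = 192/7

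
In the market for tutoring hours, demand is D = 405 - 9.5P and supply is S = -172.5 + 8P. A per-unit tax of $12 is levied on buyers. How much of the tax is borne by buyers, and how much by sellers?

Buyers bear 192/35, sellers bear 228/35

Pre-tax equilibrium: P* = 33, Q* = 91.5.
Tax on buyers shifts demand to D = 405 − 9.5(P + 12) = 291 - 9.5P.
291 - 9.5P = -172.5 + 8P gives seller price Ps = 927/35; buyers pay Pb = 927/35 + 12 = 1347/35.
New quantity: Q = 405 − 9.5(1347/35) = 2757/70.
Buyer burden = 1347/35 − 33 = 192/35; seller burden = 33 − 927/35 = 228/35.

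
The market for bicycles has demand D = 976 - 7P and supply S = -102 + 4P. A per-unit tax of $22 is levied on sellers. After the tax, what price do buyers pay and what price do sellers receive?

Pre-tax equilibrium: P* = 98, Q* = 290.
Tax on sellers shifts supply to S = -102 + 4(P − 22) = -190 + 4P.
976 - 7P = -190 + 4P gives buyer price Pb = 106; sellers receive Ps = 106 − 22 = 84.
New quantity: Q = 976 − 7(106) = 234.

Buyers pay $106, sellers receive $84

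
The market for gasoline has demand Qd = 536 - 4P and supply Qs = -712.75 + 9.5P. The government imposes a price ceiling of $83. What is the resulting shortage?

Shortage = 128.25

Equilibrium price would be P* = 92.5, so the ceiling at 83 binds.
At P = 83: Qd = 536 − 4(83) = 204, Qs = -712.75 + 9.5(83) = 75.75.
Shortage = 204 − 75.75 = 128.25.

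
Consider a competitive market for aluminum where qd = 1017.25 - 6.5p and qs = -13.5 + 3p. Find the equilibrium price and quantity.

p* = 108.5, q* = 312

Set qd = qs: 1017.25 - 6.5p = -13.5 + 3p.
1030.75 = 9.5p, so p* = 108.5.
q* = 1017.25 − 6.5(108.5) = 312.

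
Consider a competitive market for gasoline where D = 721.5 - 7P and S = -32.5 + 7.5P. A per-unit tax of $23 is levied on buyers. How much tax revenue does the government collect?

Tax revenue = 365815/58

Pre-tax equilibrium: P* = 52, Q* = 357.5.
Tax on buyers shifts demand to D = 721.5 − 7(P + 23) = 560.5 - 7P.
560.5 - 7P = -32.5 + 7.5P gives seller price Ps = 1186/29; buyers pay Pb = 1186/29 + 23 = 1853/29.
New quantity: Q = 721.5 − 7(1853/29) = 15905/58.
Revenue = 23 × 15905/58 = 365815/58.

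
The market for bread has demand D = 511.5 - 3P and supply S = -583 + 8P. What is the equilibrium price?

P* = 99.5

Set D = S: 511.5 - 3P = -583 + 8P.
1094.5 = 11P, so P* = 99.5.
Q* = 511.5 − 3(99.5) = 213.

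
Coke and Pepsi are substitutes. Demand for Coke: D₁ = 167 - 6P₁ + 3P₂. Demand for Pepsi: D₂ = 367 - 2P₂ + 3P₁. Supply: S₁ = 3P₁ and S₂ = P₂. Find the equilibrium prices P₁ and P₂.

Market 1: 167 - 6P₁ + 3P₂ = 3P₁ → 9P₁ - 3P₂ = 167.
Market 2: 3P₂ - 3P₁ = 367.
Eliminating P₂: 3×(1) + 3×(2) gives 18P₁ = 1602, so P₁ = 89.
Back-substitute into (2): P₂ = (367 + 3×89) / 3 = 634/3.

P₁ = 89, P₂ = 634/3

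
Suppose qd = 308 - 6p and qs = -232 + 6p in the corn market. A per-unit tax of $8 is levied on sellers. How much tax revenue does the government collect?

Tax revenue = 112

Pre-tax equilibrium: p* = 45, q* = 38.
Tax on sellers shifts supply to qs = -232 + 6(p − 8) = -280 + 6p.
308 - 6p = -280 + 6p gives buyer price pb = 49; sellers receive ps = 49 − 8 = 41.
New quantity: q = 308 − 6(49) = 14.
Revenue = 8 × 14 = 112.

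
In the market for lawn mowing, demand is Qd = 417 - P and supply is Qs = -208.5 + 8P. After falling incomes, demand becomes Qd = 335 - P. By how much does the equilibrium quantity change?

ΔQ = -656/9

Original equilibrium: P* = 69.5, Q* = 347.5.
New equilibrium: 335 - P = -208.5 + 8P, so 543.5 = 9P and P' = 1087/18; Q' = 335 − 1(1087/18) = 4943/18.
Change in quantity: 4943/18 − 347.5 = -656/9.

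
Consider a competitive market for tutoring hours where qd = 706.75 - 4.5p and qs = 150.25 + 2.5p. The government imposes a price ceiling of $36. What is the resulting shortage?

Shortage = 304.5

Equilibrium price would be p* = 79.5, so the ceiling at 36 binds.
At p = 36: qd = 706.75 − 4.5(36) = 544.75, qs = 150.25 + 2.5(36) = 240.25.
Shortage = 544.75 − 240.25 = 304.5.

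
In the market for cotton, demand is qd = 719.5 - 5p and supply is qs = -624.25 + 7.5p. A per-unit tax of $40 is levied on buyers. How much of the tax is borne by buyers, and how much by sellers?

Pre-tax equilibrium: p* = 107.5, q* = 182.
Tax on buyers shifts demand to qd = 719.5 − 5(p + 40) = 519.5 - 5p.
519.5 - 5p = -624.25 + 7.5p gives seller price ps = 91.5; buyers pay pb = 91.5 + 40 = 131.5.
New quantity: q = 719.5 − 5(131.5) = 62.
Buyer burden = 131.5 − 107.5 = 24; seller burden = 107.5 − 91.5 = 16.

Buyers bear $24, sellers bear $16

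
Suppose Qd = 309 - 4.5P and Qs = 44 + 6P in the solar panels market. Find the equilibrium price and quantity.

P* = 530/21, Q* = 1368/7

Set Qd = Qs: 309 - 4.5P = 44 + 6P.
265 = 10.5P, so P* = 530/21.
Q* = 309 − 4.5(530/21) = 1368/7.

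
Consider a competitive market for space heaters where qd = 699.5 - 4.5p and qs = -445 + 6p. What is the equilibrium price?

p* = 109

Set qd = qs: 699.5 - 4.5p = -445 + 6p.
1144.5 = 10.5p, so p* = 109.
q* = 699.5 − 4.5(109) = 209.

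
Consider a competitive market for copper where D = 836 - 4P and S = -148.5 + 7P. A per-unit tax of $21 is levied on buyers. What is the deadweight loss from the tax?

Deadweight loss = 6174/11

Pre-tax equilibrium: P* = 89.5, Q* = 478.
Tax on buyers shifts demand to D = 836 − 4(P + 21) = 752 - 4P.
752 - 4P = -148.5 + 7P gives seller price Ps = 1801/22; buyers pay Pb = 1801/22 + 21 = 2263/22.
New quantity: Q = 836 − 4(2263/22) = 4670/11.
DWL = ½ × 21 × (478 − 4670/11) = 6174/11.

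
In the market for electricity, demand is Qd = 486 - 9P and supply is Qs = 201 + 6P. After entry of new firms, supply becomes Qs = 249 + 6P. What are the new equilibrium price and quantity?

Original equilibrium: P* = 19, Q* = 315.
New equilibrium: 486 - 9P = 249 + 6P, so 237 = 15P and P' = 15.8; Q' = 486 − 9(15.8) = 343.8.

P' = 15.8, Q' = 343.8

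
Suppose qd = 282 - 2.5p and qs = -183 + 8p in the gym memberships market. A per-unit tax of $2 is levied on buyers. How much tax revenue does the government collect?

Tax revenue = 7034/21

Pre-tax equilibrium: p* = 310/7, q* = 1199/7.
Tax on buyers shifts demand to qd = 282 − 2.5(p + 2) = 277 - 2.5p.
277 - 2.5p = -183 + 8p gives seller price ps = 920/21; buyers pay pb = 920/21 + 2 = 962/21.
New quantity: q = 282 − 2.5(962/21) = 3517/21.
Revenue = 2 × 3517/21 = 7034/21.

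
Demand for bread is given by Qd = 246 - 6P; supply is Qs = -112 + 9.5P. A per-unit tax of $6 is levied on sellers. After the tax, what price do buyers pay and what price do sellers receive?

Pre-tax equilibrium: P* = 716/31, Q* = 3330/31.
Tax on sellers shifts supply to Qs = -112 + 9.5(P − 6) = -169 + 9.5P.
246 - 6P = -169 + 9.5P gives buyer price Pb = 830/31; sellers receive Ps = 830/31 − 6 = 644/31.
New quantity: Q = 246 − 6(830/31) = 2646/31.

Buyers pay 830/31, sellers receive 644/31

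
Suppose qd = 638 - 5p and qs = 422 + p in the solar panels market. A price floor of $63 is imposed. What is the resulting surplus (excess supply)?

Equilibrium price would be p* = 36, so the floor at 63 binds.
At p = 63: qd = 323, qs = 485.
Surplus = 485 − 323 = 162.

Surplus = 162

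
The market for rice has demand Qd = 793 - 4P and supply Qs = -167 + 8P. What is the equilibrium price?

P* = 80

Set Qd = Qs: 793 - 4P = -167 + 8P.
960 = 12P, so P* = 80.
Q* = 793 − 4(80) = 473.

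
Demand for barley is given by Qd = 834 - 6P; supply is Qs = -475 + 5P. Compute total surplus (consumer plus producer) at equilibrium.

Total surplus = 2640

Equilibrium: 834 - 6P = -475 + 5P gives P* = 119, Q* = 120.
Demand choke price: P = 139; supply starts at P = 95.
CS = ½(139 − 119)(120) = 1200; PS = ½(119 − 95)(120) = 1440.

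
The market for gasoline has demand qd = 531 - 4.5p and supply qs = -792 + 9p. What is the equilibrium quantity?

Set qd = qs: 531 - 4.5p = -792 + 9p.
1323 = 13.5p, so p* = 98.
q* = 531 − 4.5(98) = 90.

q* = 90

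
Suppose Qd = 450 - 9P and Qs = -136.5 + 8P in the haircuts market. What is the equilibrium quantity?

Q* = 139.5

Set Qd = Qs: 450 - 9P = -136.5 + 8P.
586.5 = 17P, so P* = 34.5.
Q* = 450 − 9(34.5) = 139.5.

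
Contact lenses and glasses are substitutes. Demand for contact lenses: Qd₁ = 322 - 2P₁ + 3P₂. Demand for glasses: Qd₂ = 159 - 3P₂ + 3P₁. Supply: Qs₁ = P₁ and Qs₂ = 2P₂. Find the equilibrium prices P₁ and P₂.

Market 1: 322 - 2P₁ + 3P₂ = P₁ → 3P₁ - 3P₂ = 322.
Market 2: 5P₂ - 3P₁ = 159.
Eliminating P₂: 5×(1) + 3×(2) gives 6P₁ = 2087, so P₁ = 2087/6.
Back-substitute into (2): P₂ = (159 + 3×2087/6) / 5 = 240.5.

P₁ = 2087/6, P₂ = 240.5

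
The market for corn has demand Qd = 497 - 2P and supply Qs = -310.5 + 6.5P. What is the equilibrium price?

P* = 95

Set Qd = Qs: 497 - 2P = -310.5 + 6.5P.
807.5 = 8.5P, so P* = 95.
Q* = 497 − 2(95) = 307.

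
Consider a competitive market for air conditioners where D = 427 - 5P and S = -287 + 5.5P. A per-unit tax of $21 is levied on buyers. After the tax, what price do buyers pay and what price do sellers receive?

Buyers pay $79, sellers receive $58

Pre-tax equilibrium: P* = 68, Q* = 87.
Tax on buyers shifts demand to D = 427 − 5(P + 21) = 322 - 5P.
322 - 5P = -287 + 5.5P gives seller price Ps = 58; buyers pay Pb = 58 + 21 = 79.
New quantity: Q = 427 − 5(79) = 32.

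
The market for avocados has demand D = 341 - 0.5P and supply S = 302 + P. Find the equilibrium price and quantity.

P* = 26, Q* = 328

Set D = S: 341 - 0.5P = 302 + P.
39 = 1.5P, so P* = 26.
Q* = 341 − 0.5(26) = 328.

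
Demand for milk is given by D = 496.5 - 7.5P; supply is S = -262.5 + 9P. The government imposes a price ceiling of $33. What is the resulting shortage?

Equilibrium price would be P* = 46, so the ceiling at 33 binds.
At P = 33: D = 496.5 − 7.5(33) = 249, S = -262.5 + 9(33) = 34.5.
Shortage = 249 − 34.5 = 214.5.

Shortage = 214.5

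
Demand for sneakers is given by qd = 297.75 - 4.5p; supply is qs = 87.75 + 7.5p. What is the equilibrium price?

Set qd = qs: 297.75 - 4.5p = 87.75 + 7.5p.
210 = 12p, so p* = 17.5.
q* = 297.75 − 4.5(17.5) = 219.

p* = 17.5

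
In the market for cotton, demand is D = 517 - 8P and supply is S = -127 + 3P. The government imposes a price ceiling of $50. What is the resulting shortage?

Shortage = 94

Equilibrium price would be P* = 644/11, so the ceiling at 50 binds.
At P = 50: D = 517 − 8(50) = 117, S = -127 + 3(50) = 23.
Shortage = 117 − 23 = 94.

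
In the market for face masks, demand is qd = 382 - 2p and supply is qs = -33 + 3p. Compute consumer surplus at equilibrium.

Equilibrium: 382 - 2p = -33 + 3p gives p* = 83, q* = 216.
Demand choke price (qd = 0): p = 191.
CS = ½(191 − 83)(216) = 11664.

Consumer surplus = 11664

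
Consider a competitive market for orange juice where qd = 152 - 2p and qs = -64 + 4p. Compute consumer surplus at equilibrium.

Consumer surplus = 1600

Equilibrium: 152 - 2p = -64 + 4p gives p* = 36, q* = 80.
Demand choke price (qd = 0): p = 76.
CS = ½(76 − 36)(80) = 1600.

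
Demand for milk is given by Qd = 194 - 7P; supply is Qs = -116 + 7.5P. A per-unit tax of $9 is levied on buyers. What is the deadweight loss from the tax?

Deadweight loss = 8505/58

Pre-tax equilibrium: P* = 620/29, Q* = 1286/29.
Tax on buyers shifts demand to Qd = 194 − 7(P + 9) = 131 - 7P.
131 - 7P = -116 + 7.5P gives seller price Ps = 494/29; buyers pay Pb = 494/29 + 9 = 755/29.
New quantity: Q = 194 − 7(755/29) = 341/29.
DWL = ½ × 9 × (1286/29 − 341/29) = 8505/58.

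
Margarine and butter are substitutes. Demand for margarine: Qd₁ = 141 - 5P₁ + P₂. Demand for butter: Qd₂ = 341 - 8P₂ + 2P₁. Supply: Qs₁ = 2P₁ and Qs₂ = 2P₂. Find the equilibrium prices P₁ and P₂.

Market 1: 141 - 5P₁ + P₂ = 2P₁ → 7P₁ - P₂ = 141.
Market 2: 10P₂ - 2P₁ = 341.
Eliminating P₂: 10×(1) + 1×(2) gives 68P₁ = 1751, so P₁ = 25.75.
Back-substitute into (2): P₂ = (341 + 2×25.75) / 10 = 39.25.

P₁ = 25.75, P₂ = 39.25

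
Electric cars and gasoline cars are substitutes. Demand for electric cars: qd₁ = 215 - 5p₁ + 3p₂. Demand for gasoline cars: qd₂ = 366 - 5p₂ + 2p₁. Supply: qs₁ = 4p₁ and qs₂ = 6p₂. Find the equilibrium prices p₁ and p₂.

p₁ = 3463/93, p₂ = 3724/93

Market 1: 215 - 5p₁ + 3p₂ = 4p₁ → 9p₁ - 3p₂ = 215.
Market 2: 11p₂ - 2p₁ = 366.
Eliminating p₂: 11×(1) + 3×(2) gives 93p₁ = 3463, so p₁ = 3463/93.
Back-substitute into (2): p₂ = (366 + 2×3463/93) / 11 = 3724/93.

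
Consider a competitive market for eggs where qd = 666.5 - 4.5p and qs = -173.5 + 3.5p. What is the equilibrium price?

p* = 105

Set qd = qs: 666.5 - 4.5p = -173.5 + 3.5p.
840 = 8p, so p* = 105.
q* = 666.5 − 4.5(105) = 194.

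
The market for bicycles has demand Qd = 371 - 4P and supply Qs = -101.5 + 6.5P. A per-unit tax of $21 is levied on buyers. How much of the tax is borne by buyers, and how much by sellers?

Pre-tax equilibrium: P* = 45, Q* = 191.
Tax on buyers shifts demand to Qd = 371 − 4(P + 21) = 287 - 4P.
287 - 4P = -101.5 + 6.5P gives seller price Ps = 37; buyers pay Pb = 37 + 21 = 58.
New quantity: Q = 371 − 4(58) = 139.
Buyer burden = 58 − 45 = 13; seller burden = 45 − 37 = 8.

Buyers bear $13, sellers bear $8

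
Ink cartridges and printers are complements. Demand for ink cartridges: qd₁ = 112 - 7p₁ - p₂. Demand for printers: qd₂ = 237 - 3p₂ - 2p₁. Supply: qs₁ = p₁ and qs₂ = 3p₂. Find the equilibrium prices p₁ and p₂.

Market 1: 112 - 7p₁ - p₂ = p₁ → 8p₁ + p₂ = 112.
Market 2: 6p₂ + 2p₁ = 237.
Eliminating p₂: 6×(1) − 1×(2) gives 46p₁ = 435, so p₁ = 435/46.
Back-substitute into (2): p₂ = (237 − 2×435/46) / 6 = 836/23.

p₁ = 435/46, p₂ = 836/23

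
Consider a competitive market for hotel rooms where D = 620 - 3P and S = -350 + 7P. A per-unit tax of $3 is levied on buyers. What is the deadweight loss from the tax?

Deadweight loss = 9.45

Pre-tax equilibrium: P* = 97, Q* = 329.
Tax on buyers shifts demand to D = 620 − 3(P + 3) = 611 - 3P.
611 - 3P = -350 + 7P gives seller price Ps = 96.1; buyers pay Pb = 96.1 + 3 = 99.1.
New quantity: Q = 620 − 3(99.1) = 322.7.
DWL = ½ × 3 × (329 − 322.7) = 9.45.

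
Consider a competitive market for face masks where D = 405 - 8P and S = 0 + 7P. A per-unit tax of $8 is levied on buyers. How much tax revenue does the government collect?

Tax revenue = 19096/15

Pre-tax equilibrium: P* = 27, Q* = 189.
Tax on buyers shifts demand to D = 405 − 8(P + 8) = 341 - 8P.
341 - 8P = 0 + 7P gives seller price Ps = 341/15; buyers pay Pb = 341/15 + 8 = 461/15.
New quantity: Q = 405 − 8(461/15) = 2387/15.
Revenue = 8 × 2387/15 = 19096/15.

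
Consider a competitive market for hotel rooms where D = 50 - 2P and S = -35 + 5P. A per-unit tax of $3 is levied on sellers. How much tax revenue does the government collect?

Tax revenue = 450/7

Pre-tax equilibrium: P* = 85/7, Q* = 180/7.
Tax on sellers shifts supply to S = -35 + 5(P − 3) = -50 + 5P.
50 - 2P = -50 + 5P gives buyer price Pb = 100/7; sellers receive Ps = 100/7 − 3 = 79/7.
New quantity: Q = 50 − 2(100/7) = 150/7.
Revenue = 3 × 150/7 = 450/7.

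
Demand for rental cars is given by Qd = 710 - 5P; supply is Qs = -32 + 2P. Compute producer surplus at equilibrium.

Producer surplus = 8100

Equilibrium: 710 - 5P = -32 + 2P gives P* = 106, Q* = 180.
Supply starts at P = 16 (where Qs = 0).
PS = ½(106 − 16)(180) = 8100.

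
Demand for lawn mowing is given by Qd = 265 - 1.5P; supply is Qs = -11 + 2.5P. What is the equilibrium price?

Set Qd = Qs: 265 - 1.5P = -11 + 2.5P.
276 = 4P, so P* = 69.
Q* = 265 − 1.5(69) = 161.5.

P* = 69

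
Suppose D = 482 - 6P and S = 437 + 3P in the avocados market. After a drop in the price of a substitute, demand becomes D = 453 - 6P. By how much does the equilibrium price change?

ΔP = -29/9

Original equilibrium: P* = 5, Q* = 452.
New equilibrium: 453 - 6P = 437 + 3P, so 16 = 9P and P' = 16/9; Q' = 453 − 6(16/9) = 1327/3.
Change in price: 16/9 − 5 = -29/9.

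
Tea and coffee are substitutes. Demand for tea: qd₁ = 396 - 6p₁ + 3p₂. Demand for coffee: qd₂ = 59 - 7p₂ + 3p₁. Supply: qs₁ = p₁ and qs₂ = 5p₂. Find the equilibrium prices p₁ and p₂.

p₁ = 65.72, p₂ = 1601/75

Market 1: 396 - 6p₁ + 3p₂ = p₁ → 7p₁ - 3p₂ = 396.
Market 2: 12p₂ - 3p₁ = 59.
Eliminating p₂: 12×(1) + 3×(2) gives 75p₁ = 4929, so p₁ = 65.72.
Back-substitute into (2): p₂ = (59 + 3×65.72) / 12 = 1601/75.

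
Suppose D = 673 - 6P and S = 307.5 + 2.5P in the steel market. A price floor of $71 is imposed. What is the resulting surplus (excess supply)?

Equilibrium price would be P* = 43, so the floor at 71 binds.
At P = 71: D = 247, S = 485.
Surplus = 485 − 247 = 238.

Surplus = 238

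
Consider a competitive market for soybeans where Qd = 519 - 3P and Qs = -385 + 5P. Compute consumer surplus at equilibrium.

Equilibrium: 519 - 3P = -385 + 5P gives P* = 113, Q* = 180.
Demand choke price (Qd = 0): P = 173.
CS = ½(173 − 113)(180) = 5400.

Consumer surplus = 5400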